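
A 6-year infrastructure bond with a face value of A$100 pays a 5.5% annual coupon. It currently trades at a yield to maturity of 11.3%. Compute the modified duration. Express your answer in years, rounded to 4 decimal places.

Periodic yield y = 0.113. First find Macaulay duration:
  t   CF        PV=CF/(1+0.113)^t    t·PV
  1         5.50         4.9416         4.9416
  2         5.50         4.4399         8.8798
  3         5.50         3.9891        11.9674
  4         5.50         3.5841        14.3365
  5         5.50         3.2202        16.1011
  6       105.50        55.4985       332.9912
  Σ                     75.6735       389.2175
P = 75.6735; Macaulay duration = 389.2175 / 75.6735 = 5.14338 years.
Modified duration = D_Mac / (1 + y) = 5.14338 / 1.113 = 4.62119 years.

4.6212 years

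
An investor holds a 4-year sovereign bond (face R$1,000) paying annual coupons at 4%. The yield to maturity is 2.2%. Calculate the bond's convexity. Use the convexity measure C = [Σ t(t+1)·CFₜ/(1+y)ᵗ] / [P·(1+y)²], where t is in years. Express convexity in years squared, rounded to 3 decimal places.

17.768

With y = 0.022:
  t   CF        PV=CF/(1+0.022)^t    t·PV        t(t+1)·PV
  1        40.00        39.1389        39.1389          78.2779
  2        40.00        38.2964        76.5928         229.7785
  3        40.00        37.4720       112.4161         449.6644
  4     1,040.00       953.3004     3,813.2014      19,066.0072
  Σ                  1,068.2078     4,041.3493      19,823.7280
P = 1,068.2078.
Convexity = Σ t(t+1)·PV / [P·(1+y)²] = 19,823.7280 / (1,068.2078 × 1.044484) = 17.76756.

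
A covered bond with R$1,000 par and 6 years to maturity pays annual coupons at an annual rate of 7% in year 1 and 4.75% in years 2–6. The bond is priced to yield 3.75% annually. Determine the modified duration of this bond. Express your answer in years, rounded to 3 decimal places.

Periodic yield y = 0.0375. First find Macaulay duration:
  t   CF        PV=CF/(1+0.0375)^t    t·PV
  1        70.00        67.4699        67.4699
  2        47.50        44.1283        88.2566
  3        47.50        42.5333       127.6000
  4        47.50        40.9960       163.9839
  5        47.50        39.5142       197.5709
  6     1,047.50       839.8958     5,039.3747
  Σ                  1,074.5375     5,684.2560
P = 1,074.5375; Macaulay duration = 5,684.2560 / 1,074.5375 = 5.28996 years.
Modified duration = D_Mac / (1 + y) = 5.28996 / 1.0375 = 5.09875 years.

5.099 years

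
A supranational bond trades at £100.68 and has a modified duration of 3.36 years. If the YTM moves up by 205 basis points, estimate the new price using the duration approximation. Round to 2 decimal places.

Duration approximation: ΔP/P ≈ -D_mod · Δy = -3.36 × (+0.0205) = -0.068880.
New price ≈ 100.68 × (1 - 0.068880) = 93.7451616.

£93.75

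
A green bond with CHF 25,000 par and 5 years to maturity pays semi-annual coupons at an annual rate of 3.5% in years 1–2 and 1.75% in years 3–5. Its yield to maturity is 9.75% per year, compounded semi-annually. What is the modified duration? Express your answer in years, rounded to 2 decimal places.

Periodic yield y = 0.04875. First find Macaulay duration:
  t   CF        PV=CF/(1+0.04875)^t    t·PV
  1       437.50       417.1633       417.1633
  2       437.50       397.7719       795.5438
  3       437.50       379.2819     1,137.8457
  4       437.50       361.6514     1,446.6056
  5       218.75       172.4202       862.1011
  6       218.75       164.4055       986.4327
  7       218.75       156.7632     1,097.3427
  8       218.75       149.4763     1,195.8102
  9       218.75       142.5280     1,282.7523
  10   25,218.75    15,667.6484   156,676.4844
  Σ                 18,009.1102   165,898.0820
P = 18,009.1102; Macaulay duration = 165,898.0820 / 18,009.1102 = 9.21190 half-year periods = 4.60595 years.
Modified duration = D_Mac / (1 + y) = 4.60595 / 1.04875 = 4.39185 years.

4.39 years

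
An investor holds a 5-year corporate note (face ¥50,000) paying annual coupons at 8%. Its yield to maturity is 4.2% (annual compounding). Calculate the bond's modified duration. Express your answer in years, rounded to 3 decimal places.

4.193 years

Periodic yield y = 0.042. First find Macaulay duration:
  t   CF        PV=CF/(1+0.042)^t    t·PV
  1     4,000.00     3,838.7716     3,838.7716
  2     4,000.00     3,684.0418     7,368.0837
  3     4,000.00     3,535.5488    10,606.6464
  4     4,000.00     3,393.0411    13,572.1642
  5    54,000.00    43,959.7450   219,798.7252
  Σ                 58,411.1483   255,184.3911
P = 58,411.1483; Macaulay duration = 255,184.3911 / 58,411.1483 = 4.36876 years.
Modified duration = D_Mac / (1 + y) = 4.36876 / 1.042 = 4.19267 years.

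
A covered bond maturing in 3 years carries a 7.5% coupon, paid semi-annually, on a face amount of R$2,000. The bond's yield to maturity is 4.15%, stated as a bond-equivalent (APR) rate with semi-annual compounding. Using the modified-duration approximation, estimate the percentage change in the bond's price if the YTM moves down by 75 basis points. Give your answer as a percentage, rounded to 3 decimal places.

Periodic yield y = 0.02075. Modified duration first:
  t   CF        PV=CF/(1+0.02075)^t    t·PV
  1        75.00        73.4754        73.4754
  2        75.00        71.9818       143.9635
  3        75.00        70.5185       211.5555
  4        75.00        69.0850       276.3400
  5        75.00        67.6806       338.4031
  6     2,075.00     1,834.4326    11,006.5958
  Σ                  2,187.1739    12,050.3333
P = 2,187.1739; D_Mac = 5.50955 half-year periods = 2.75477 yrs; D_mod = 2.75477/(1+0.02075) = 2.69877 yrs.
ΔP/P ≈ -D_mod · Δy = -2.69877 × (-0.0075) = +0.020241 = +2.0241%.

+2.024%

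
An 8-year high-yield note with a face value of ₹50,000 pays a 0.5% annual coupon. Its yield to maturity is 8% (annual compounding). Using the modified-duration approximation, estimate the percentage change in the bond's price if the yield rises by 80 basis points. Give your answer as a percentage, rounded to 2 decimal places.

Periodic yield y = 0.08. Modified duration first:
  t   CF        PV=CF/(1+0.08)^t    t·PV
  1       250.00       231.4815       231.4815
  2       250.00       214.3347       428.6694
  3       250.00       198.4581       595.3742
  4       250.00       183.7575       735.0299
  5       250.00       170.1458       850.7290
  6       250.00       157.5424       945.2544
  7       250.00       145.8726     1,021.1082
  8    50,250.00    27,148.5114   217,188.0916
  Σ                 28,450.1040   221,995.7381
P = 28,450.1040; D_Mac = 7.80299 yrs; D_mod = 7.80299/(1+0.08) = 7.22499 yrs.
ΔP/P ≈ -D_mod · Δy = -7.22499 × (+0.008) = -0.057800 = -5.7800%.

-5.78%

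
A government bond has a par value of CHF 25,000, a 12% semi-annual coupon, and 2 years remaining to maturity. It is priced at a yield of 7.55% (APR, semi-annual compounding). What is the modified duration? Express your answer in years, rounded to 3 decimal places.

Periodic yield y = 0.03775. First find Macaulay duration:
  t   CF        PV=CF/(1+0.03775)^t    t·PV
  1     1,500.00     1,445.4348     1,445.4348
  2     1,500.00     1,392.8546     2,785.7091
  3     1,500.00     1,342.1870     4,026.5610
  4    26,500.00    22,849.4055    91,397.6222
  Σ                 27,029.8820    99,655.3272
P = 27,029.8820; Macaulay duration = 99,655.3272 / 27,029.8820 = 3.68686 half-year periods = 1.84343 years.
Modified duration = D_Mac / (1 + y) = 1.84343 / 1.03775 = 1.77637 years.

1.776 years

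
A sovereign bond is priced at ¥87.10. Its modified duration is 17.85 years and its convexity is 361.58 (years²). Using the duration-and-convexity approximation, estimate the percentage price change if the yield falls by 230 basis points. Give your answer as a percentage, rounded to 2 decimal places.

Duration effect: -D_mod·Δy = -17.85 × (-0.023) = +0.410550
Convexity effect: ½·C·(Δy)² = 0.5 × 361.58 × (-0.023)² = +0.09563791
ΔP/P ≈ +0.410550 + 0.09563791 = +0.50618791
= +50.618791%.

+50.62%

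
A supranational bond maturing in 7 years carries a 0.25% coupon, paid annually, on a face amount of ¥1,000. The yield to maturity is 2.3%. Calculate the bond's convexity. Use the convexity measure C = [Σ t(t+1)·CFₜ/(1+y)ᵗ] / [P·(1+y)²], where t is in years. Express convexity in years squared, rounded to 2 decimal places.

With y = 0.023:
  t   CF        PV=CF/(1+0.023)^t    t·PV        t(t+1)·PV
  1         2.50         2.4438         2.4438           4.8876
  2         2.50         2.3888         4.7777          14.3331
  3         2.50         2.3351         7.0054          28.0217
  4         2.50         2.2826         9.1306          45.6528
  5         2.50         2.2313        11.1566          66.9396
  6         2.50         2.1812        13.0869          91.6084
  7     1,002.50       854.9780     5,984.8461      47,878.7686
  Σ                    868.8409     6,032.4471      48,130.2118
P = 868.8409.
Convexity = Σ t(t+1)·PV / [P·(1+y)²] = 48,130.2118 / (868.8409 × 1.046529) = 52.93297.

52.93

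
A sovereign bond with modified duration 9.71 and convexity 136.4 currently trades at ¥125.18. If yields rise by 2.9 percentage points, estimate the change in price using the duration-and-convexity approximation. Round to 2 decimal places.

-¥28.07

Duration effect: -D_mod·Δy = -9.71 × (+0.029) = -0.281590
Convexity effect: ½·C·(Δy)² = 0.5 × 136.4 × (0.029)² = +0.0573562
ΔP/P ≈ -0.281590 + 0.0573562 = -0.2242338
ΔP ≈ 125.18 × (-0.2242338) = -28.069587084.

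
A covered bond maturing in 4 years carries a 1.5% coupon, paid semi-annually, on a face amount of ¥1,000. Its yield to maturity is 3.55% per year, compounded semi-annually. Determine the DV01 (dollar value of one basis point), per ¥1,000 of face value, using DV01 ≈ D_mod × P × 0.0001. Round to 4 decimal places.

¥0.3534

Periodic yield y = 0.01775.
  t   CF        PV=CF/(1+0.01775)^t    t·PV
  1         7.50         7.3692         7.3692
  2         7.50         7.2407        14.4813
  3         7.50         7.1144        21.3432
  4         7.50         6.9903        27.9613
  5         7.50         6.8684        34.3420
  6         7.50         6.7486        40.4917
  7         7.50         6.6309        46.4164
  8     1,007.50       875.2178     7,001.7428
  Σ                    924.1804     7,194.1479
P = 924.1804; D_Mac = 7.78435 half-year periods = 3.89218 yrs; D_mod = 3.82430 yrs.
DV01 ≈ 3.82430 × 924.1804 × 0.0001 = 0.353434.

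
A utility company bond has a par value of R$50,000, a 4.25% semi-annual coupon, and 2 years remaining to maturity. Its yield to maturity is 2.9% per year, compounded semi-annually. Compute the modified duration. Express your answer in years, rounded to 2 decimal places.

Periodic yield y = 0.0145. First find Macaulay duration:
  t   CF        PV=CF/(1+0.0145)^t    t·PV
  1     1,062.50     1,047.3139     1,047.3139
  2     1,062.50     1,032.3449     2,064.6899
  3     1,062.50     1,017.5899     3,052.7697
  4    51,062.50    48,205.1977   192,820.7908
  Σ                 51,302.4465   198,985.5643
P = 51,302.4465; Macaulay duration = 198,985.5643 / 51,302.4465 = 3.87868 half-year periods = 1.93934 years.
Modified duration = D_Mac / (1 + y) = 1.93934 / 1.0145 = 1.91162 years.

1.91 years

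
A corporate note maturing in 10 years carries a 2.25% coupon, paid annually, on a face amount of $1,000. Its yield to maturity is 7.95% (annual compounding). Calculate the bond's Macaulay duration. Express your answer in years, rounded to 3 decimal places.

8.742 years

Periodic yield y = 0.0795. Discount each cash flow and weight by its year:
  t   CF        PV=CF/(1+0.0795)^t    t·PV
  1        22.50        20.8430        20.8430
  2        22.50        19.3080        38.6160
  3        22.50        17.8861        53.6582
  4        22.50        16.5688        66.2753
  5        22.50        15.3486        76.7431
  6        22.50        14.2183        85.3096
  7        22.50        13.1712        92.1981
  8        22.50        12.2012        97.6093
  9        22.50        11.3026       101.7235
  10    1,022.50       475.8136     4,758.1360
  Σ                    616.6613     5,391.1121
Price P = Σ PV = 616.6613.
Macaulay duration = Σ(t·PV) / P = 5,391.1121 / 616.6613 = 8.74242 years.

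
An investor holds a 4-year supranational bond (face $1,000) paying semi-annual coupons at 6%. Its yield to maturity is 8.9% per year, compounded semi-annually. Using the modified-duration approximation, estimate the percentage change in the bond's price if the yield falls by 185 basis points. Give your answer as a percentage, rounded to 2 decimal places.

Periodic yield y = 0.0445. Modified duration first:
  t   CF        PV=CF/(1+0.0445)^t    t·PV
  1        30.00        28.7219        28.7219
  2        30.00        27.4982        54.9964
  3        30.00        26.3267        78.9800
  4        30.00        25.2050       100.8202
  5        30.00        24.1312       120.6560
  6        30.00        23.1031       138.6187
  7        30.00        22.1188       154.8318
  8     1,030.00       727.0590     5,816.4722
  Σ                    904.1640     6,494.0972
P = 904.1640; D_Mac = 7.18243 half-year periods = 3.59122 yrs; D_mod = 3.59122/(1+0.0445) = 3.43822 yrs.
ΔP/P ≈ -D_mod · Δy = -3.43822 × (-0.0185) = +0.063607 = +6.3607%.

+6.36%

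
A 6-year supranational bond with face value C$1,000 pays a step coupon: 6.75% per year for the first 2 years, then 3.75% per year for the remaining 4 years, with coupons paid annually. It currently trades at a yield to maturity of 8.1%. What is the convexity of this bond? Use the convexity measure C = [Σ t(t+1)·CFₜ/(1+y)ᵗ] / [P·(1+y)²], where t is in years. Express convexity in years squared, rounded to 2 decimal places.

With y = 0.081:
  t   CF        PV=CF/(1+0.081)^t    t·PV        t(t+1)·PV
  1        67.50        62.4422        62.4422         124.8844
  2        67.50        57.7634       115.5267         346.5801
  3        37.50        29.6862        89.0585         356.2341
  4        37.50        27.4618       109.8471         549.2354
  5        37.50        25.4040       127.0202         762.1212
  6     1,037.50       650.1805     3,901.0830      27,307.5811
  Σ                    852.9380     4,404.9777      29,446.6362
P = 852.9380.
Convexity = Σ t(t+1)·PV / [P·(1+y)²] = 29,446.6362 / (852.9380 × 1.168561) = 29.54383.

29.54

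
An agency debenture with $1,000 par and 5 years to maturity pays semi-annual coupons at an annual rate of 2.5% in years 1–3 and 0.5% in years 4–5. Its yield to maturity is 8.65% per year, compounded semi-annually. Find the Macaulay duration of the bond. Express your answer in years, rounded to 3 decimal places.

4.697 years

Periodic yield y = 0.04325. Discount each cash flow and weight by its period:
  t   CF        PV=CF/(1+0.04325)^t    t·PV
  1        12.50        11.9818        11.9818
  2        12.50        11.4851        22.9701
  3        12.50        11.0089        33.0268
  4        12.50        10.5525        42.2101
  5        12.50        10.1151        50.5753
  6        12.50         9.6957        58.1743
  7         2.50         1.8588        13.0113
  8         2.50         1.7817        14.2535
  9         2.50         1.7078        15.3705
  10    1,002.50       656.4482     6,564.4818
  Σ                    726.6355     6,826.0553
Price P = Σ PV = 726.6355.
Macaulay duration = Σ(t·PV) / P = 6,826.0553 / 726.6355 = 9.39406 half-year periods.
In years: 9.39406 / 2 = 4.69703 years.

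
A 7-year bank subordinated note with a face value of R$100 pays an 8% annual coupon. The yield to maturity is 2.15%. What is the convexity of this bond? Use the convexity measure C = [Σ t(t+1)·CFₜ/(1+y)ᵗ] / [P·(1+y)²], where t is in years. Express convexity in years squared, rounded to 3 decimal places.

With y = 0.0215:
  t   CF        PV=CF/(1+0.0215)^t    t·PV        t(t+1)·PV
  1         8.00         7.8316         7.8316          15.6632
  2         8.00         7.6668        15.3336          46.0007
  3         8.00         7.5054        22.5163          90.0650
  4         8.00         7.3474        29.3898         146.9490
  5         8.00         7.1928        35.9640         215.7841
  6         8.00         7.0414        42.2485         295.7393
  7       108.00        93.0583       651.4082       5,211.2653
  Σ                    137.6438       804.6919       6,021.4666
P = 137.6438.
Convexity = Σ t(t+1)·PV / [P·(1+y)²] = 6,021.4666 / (137.6438 × 1.043462) = 41.92460.

41.925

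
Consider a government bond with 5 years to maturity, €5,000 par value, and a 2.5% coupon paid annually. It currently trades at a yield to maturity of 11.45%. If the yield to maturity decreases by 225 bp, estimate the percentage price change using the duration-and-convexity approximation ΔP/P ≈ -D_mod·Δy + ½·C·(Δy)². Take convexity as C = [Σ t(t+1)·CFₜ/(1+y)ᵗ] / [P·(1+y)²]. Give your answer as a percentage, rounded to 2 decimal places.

+10.05%

With y = 0.1145:
  t   CF        PV=CF/(1+0.1145)^t    t·PV        t(t+1)·PV
  1       125.00       112.1579       112.1579         224.3158
  2       125.00       100.6352       201.2704         603.8111
  3       125.00        90.2963       270.8888       1,083.5552
  4       125.00        81.0195       324.0781       1,620.3906
  5     5,125.00     2,980.5301    14,902.6503      89,415.9017
  Σ                  3,364.6390    15,811.0455      92,947.9745
P = 3,364.6390; D_Mac = 4.69918 yrs; D_mod = 4.21640 yrs; C = 22.24033.
Duration effect: -4.21640 × (-0.0225) = +0.094869
Convexity effect: 0.5 × 22.24033 × (-0.0225)² = +0.0056296
ΔP/P ≈ +0.094869 + 0.0056296 = +0.100499 = +10.0499%.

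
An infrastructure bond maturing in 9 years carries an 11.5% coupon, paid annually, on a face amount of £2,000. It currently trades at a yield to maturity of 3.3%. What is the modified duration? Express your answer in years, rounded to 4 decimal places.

Periodic yield y = 0.033. First find Macaulay duration:
  t   CF        PV=CF/(1+0.033)^t    t·PV
  1       230.00       222.6525       222.6525
  2       230.00       215.5397       431.0793
  3       230.00       208.6541       625.9622
  4       230.00       201.9885       807.9538
  5       230.00       195.5358       977.6789
  6       230.00       189.2892     1,135.7354
  7       230.00       183.2422     1,282.6957
  8       230.00       177.3884     1,419.1074
  9     2,230.00     1,664.9530    14,984.5767
  Σ                  3,259.2433    21,887.4418
P = 3,259.2433; Macaulay duration = 21,887.4418 / 3,259.2433 = 6.71550 years.
Modified duration = D_Mac / (1 + y) = 6.71550 / 1.033 = 6.50097 years.

6.5010 years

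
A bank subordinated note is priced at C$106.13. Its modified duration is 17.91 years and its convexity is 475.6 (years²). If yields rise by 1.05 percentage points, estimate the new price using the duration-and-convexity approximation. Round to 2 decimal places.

Duration effect: -D_mod·Δy = -17.91 × (+0.0105) = -0.188055
Convexity effect: ½·C·(Δy)² = 0.5 × 475.6 × (0.0105)² = +0.02621745
ΔP/P ≈ -0.188055 + 0.02621745 = -0.16183755
New price ≈ 106.13 × (1 - 0.16183755) = 88.9541808185.

C$88.95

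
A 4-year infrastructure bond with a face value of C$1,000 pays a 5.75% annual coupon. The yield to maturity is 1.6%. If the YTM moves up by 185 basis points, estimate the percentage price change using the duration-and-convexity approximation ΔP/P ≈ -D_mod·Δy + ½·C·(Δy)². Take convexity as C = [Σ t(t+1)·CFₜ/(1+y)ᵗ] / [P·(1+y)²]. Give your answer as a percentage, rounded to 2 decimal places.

-6.46%

With y = 0.016:
  t   CF        PV=CF/(1+0.016)^t    t·PV        t(t+1)·PV
  1        57.50        56.5945        56.5945         113.1890
  2        57.50        55.7032       111.4065         334.2194
  3        57.50        54.8260       164.4781         657.9122
  4     1,057.50       992.4429     3,969.7717      19,848.8587
  Σ                  1,159.5667     4,302.2508      20,954.1793
P = 1,159.5667; D_Mac = 3.71022 yrs; D_mod = 3.65179 yrs; C = 17.50602.
Duration effect: -3.65179 × (+0.0185) = -0.067558
Convexity effect: 0.5 × 17.50602 × (0.0185)² = +0.0029957
ΔP/P ≈ -0.067558 + 0.0029957 = -0.064562 = -6.4562%.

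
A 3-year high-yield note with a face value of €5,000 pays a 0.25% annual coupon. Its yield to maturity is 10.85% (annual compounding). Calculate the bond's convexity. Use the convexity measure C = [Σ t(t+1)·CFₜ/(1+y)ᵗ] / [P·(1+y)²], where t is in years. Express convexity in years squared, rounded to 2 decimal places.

With y = 0.1085:
  t   CF        PV=CF/(1+0.1085)^t    t·PV        t(t+1)·PV
  1        12.50        11.2765        11.2765          22.5530
  2        12.50        10.1728        20.3455          61.0365
  3     5,012.50     3,679.9955    11,039.9866      44,159.9466
  Σ                  3,701.4448    11,071.6087      44,243.5361
P = 3,701.4448.
Convexity = Σ t(t+1)·PV / [P·(1+y)²] = 44,243.5361 / (3,701.4448 × 1.228772) = 9.72763.

9.73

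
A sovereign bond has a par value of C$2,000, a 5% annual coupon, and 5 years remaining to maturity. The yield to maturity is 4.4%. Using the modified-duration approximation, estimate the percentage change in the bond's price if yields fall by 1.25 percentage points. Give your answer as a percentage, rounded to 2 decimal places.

Periodic yield y = 0.044. Modified duration first:
  t   CF        PV=CF/(1+0.044)^t    t·PV
  1       100.00        95.7854        95.7854
  2       100.00        91.7485       183.4970
  3       100.00        87.8817       263.6451
  4       100.00        84.1779       336.7115
  5     2,100.00     1,693.2333     8,466.1665
  Σ                  2,052.8268     9,345.8056
P = 2,052.8268; D_Mac = 4.55265 yrs; D_mod = 4.55265/(1+0.044) = 4.36078 yrs.
ΔP/P ≈ -D_mod · Δy = -4.36078 × (-0.0125) = +0.054510 = +5.4510%.

+5.45%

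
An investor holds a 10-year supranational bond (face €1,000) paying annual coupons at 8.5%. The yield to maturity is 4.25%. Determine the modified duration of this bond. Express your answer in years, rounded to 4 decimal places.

Periodic yield y = 0.0425. First find Macaulay duration:
  t   CF        PV=CF/(1+0.0425)^t    t·PV
  1        85.00        81.5348        81.5348
  2        85.00        78.2108       156.4216
  3        85.00        75.0224       225.0671
  4        85.00        71.9639       287.8556
  5        85.00        69.0301       345.1506
  6        85.00        66.2159       397.2956
  7        85.00        63.5165       444.6154
  8        85.00        60.9271       487.4167
  9        85.00        58.4432       525.9892
  10    1,085.00       715.5980     7,155.9797
  Σ                  1,340.4627    10,107.3264
P = 1,340.4627; Macaulay duration = 10,107.3264 / 1,340.4627 = 7.54018 years.
Modified duration = D_Mac / (1 + y) = 7.54018 / 1.0425 = 7.23278 years.

7.2328 years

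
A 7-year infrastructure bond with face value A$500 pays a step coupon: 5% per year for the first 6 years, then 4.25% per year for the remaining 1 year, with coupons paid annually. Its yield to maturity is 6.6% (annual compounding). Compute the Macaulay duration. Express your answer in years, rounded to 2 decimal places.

6.02 years

Periodic yield y = 0.066. Discount each cash flow and weight by its year:
  t   CF        PV=CF/(1+0.066)^t    t·PV
  1        25.00        23.4522        23.4522
  2        25.00        22.0001        44.0003
  3        25.00        20.6380        61.9141
  4        25.00        19.3603        77.4410
  5        25.00        18.1616        90.8080
  6        25.00        17.0371       102.2229
  7       521.25       333.2312     2,332.6183
  Σ                    453.8805     2,732.4567
Price P = Σ PV = 453.8805.
Macaulay duration = Σ(t·PV) / P = 2,732.4567 / 453.8805 = 6.02021 years.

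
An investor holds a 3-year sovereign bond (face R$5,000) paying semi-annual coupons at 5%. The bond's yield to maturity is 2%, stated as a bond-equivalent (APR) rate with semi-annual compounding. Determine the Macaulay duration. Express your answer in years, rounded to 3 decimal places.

2.831 years

Periodic yield y = 0.01. Discount each cash flow and weight by its period:
  t   CF        PV=CF/(1+0.01)^t    t·PV
  1       125.00       123.7624       123.7624
  2       125.00       122.5370       245.0740
  3       125.00       121.3238       363.9713
  4       125.00       120.1225       480.4902
  5       125.00       118.9332       594.6661
  6     5,125.00     4,827.9818    28,967.8910
  Σ                  5,434.6607    30,775.8549
Price P = Σ PV = 5,434.6607.
Macaulay duration = Σ(t·PV) / P = 30,775.8549 / 5,434.6607 = 5.66288 half-year periods.
In years: 5.66288 / 2 = 2.83144 years.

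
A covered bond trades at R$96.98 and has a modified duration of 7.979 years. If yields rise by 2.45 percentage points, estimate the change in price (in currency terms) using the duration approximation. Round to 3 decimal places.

Duration approximation: ΔP/P ≈ -D_mod · Δy = -7.979 × (+0.0245) = -0.1954855.
ΔP ≈ 96.98 × (-0.1954855) = -18.95818379.

-R$18.958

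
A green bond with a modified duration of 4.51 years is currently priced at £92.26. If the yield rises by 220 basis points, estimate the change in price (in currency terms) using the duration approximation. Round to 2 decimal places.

Duration approximation: ΔP/P ≈ -D_mod · Δy = -4.51 × (+0.022) = -0.099220.
ΔP ≈ 92.26 × (-0.099220) = -9.1540372.

-£9.15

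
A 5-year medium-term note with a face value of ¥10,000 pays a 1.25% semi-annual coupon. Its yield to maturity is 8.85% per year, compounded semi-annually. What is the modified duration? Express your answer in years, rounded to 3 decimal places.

Periodic yield y = 0.04425. First find Macaulay duration:
  t   CF        PV=CF/(1+0.04425)^t    t·PV
  1        62.50        59.8516        59.8516
  2        62.50        57.3154       114.6307
  3        62.50        54.8866       164.6599
  4        62.50        52.5608       210.2433
  5        62.50        50.3336       251.6678
  6        62.50        48.2007       289.2040
  7        62.50        46.1582       323.1072
  8        62.50        44.2022       353.6178
  9        62.50        42.3292       380.9625
  10   10,062.50     6,526.2101    65,262.1014
  Σ                  6,982.0483    67,410.0462
P = 6,982.0483; Macaulay duration = 67,410.0462 / 6,982.0483 = 9.65477 half-year periods = 4.82738 years.
Modified duration = D_Mac / (1 + y) = 4.82738 / 1.04425 = 4.62282 years.

4.623 years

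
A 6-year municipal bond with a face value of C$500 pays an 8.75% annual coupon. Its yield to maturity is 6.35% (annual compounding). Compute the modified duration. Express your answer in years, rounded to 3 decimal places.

4.682 years

Periodic yield y = 0.0635. First find Macaulay duration:
  t   CF        PV=CF/(1+0.0635)^t    t·PV
  1        43.75        41.1378        41.1378
  2        43.75        38.6815        77.3630
  3        43.75        36.3719       109.1156
  4        43.75        34.2002       136.8006
  5        43.75        32.1581       160.7906
  6       543.75       375.8152     2,254.8910
  Σ                    558.3645     2,780.0985
P = 558.3645; Macaulay duration = 2,780.0985 / 558.3645 = 4.97900 years.
Modified duration = D_Mac / (1 + y) = 4.97900 / 1.0635 = 4.68171 years.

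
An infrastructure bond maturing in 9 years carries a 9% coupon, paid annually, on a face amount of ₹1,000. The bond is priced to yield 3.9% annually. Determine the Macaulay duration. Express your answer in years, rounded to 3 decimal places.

Periodic yield y = 0.039. Discount each cash flow and weight by its year:
  t   CF        PV=CF/(1+0.039)^t    t·PV
  1        90.00        86.6218        86.6218
  2        90.00        83.3703       166.7406
  3        90.00        80.2409       240.7227
  4        90.00        77.2290       308.9159
  5        90.00        74.3301       371.6505
  6        90.00        71.5400       429.2403
  7        90.00        68.8547       481.9830
  8        90.00        66.2702       530.1614
  9     1,090.00       772.4788     6,952.3092
  Σ                  1,380.9358     9,568.3455
Price P = Σ PV = 1,380.9358.
Macaulay duration = Σ(t·PV) / P = 9,568.3455 / 1,380.9358 = 6.92889 years.

6.929 years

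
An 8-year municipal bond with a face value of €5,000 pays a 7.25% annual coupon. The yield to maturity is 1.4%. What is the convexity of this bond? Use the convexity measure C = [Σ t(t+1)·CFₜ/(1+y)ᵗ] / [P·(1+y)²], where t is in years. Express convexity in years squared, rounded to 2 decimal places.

54.29

With y = 0.014:
  t   CF        PV=CF/(1+0.014)^t    t·PV        t(t+1)·PV
  1       362.50       357.4951       357.4951         714.9901
  2       362.50       352.5592       705.1185       2,115.3554
  3       362.50       347.6916     1,043.0747       4,172.2987
  4       362.50       342.8911     1,371.5643       6,857.8217
  5       362.50       338.1569     1,690.7844      10,144.7066
  6       362.50       333.4881     2,000.9283      14,006.4982
  7       362.50       328.8837     2,302.1858      18,417.4862
  8     5,362.50     4,798.0378    38,384.3024     345,458.7217
  Σ                  7,199.2034    47,855.4535     401,887.8786
P = 7,199.2034.
Convexity = Σ t(t+1)·PV / [P·(1+y)²] = 401,887.8786 / (7,199.2034 × 1.028196) = 54.29309.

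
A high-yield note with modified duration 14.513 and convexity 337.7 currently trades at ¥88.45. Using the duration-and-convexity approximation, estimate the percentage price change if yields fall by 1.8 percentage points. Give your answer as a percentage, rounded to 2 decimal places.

Duration effect: -D_mod·Δy = -14.513 × (-0.018) = +0.261234
Convexity effect: ½·C·(Δy)² = 0.5 × 337.7 × (-0.018)² = +0.0547074
ΔP/P ≈ +0.261234 + 0.0547074 = +0.3159414
= +31.59414%.

+31.59%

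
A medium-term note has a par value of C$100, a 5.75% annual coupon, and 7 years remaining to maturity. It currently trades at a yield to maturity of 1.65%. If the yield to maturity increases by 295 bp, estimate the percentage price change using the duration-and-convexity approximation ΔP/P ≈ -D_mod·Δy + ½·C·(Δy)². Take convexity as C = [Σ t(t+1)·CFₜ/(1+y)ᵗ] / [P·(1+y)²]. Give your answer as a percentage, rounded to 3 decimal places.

With y = 0.0165:
  t   CF        PV=CF/(1+0.0165)^t    t·PV        t(t+1)·PV
  1         5.75         5.6567         5.6567          11.3133
  2         5.75         5.5648        11.1297          33.3891
  3         5.75         5.4745        16.4235          65.6942
  4         5.75         5.3857        21.5426         107.7130
  5         5.75         5.2982        26.4912         158.9469
  6         5.75         5.2122        31.2734         218.9136
  7       105.75        94.3037       660.1258       5,281.0067
  Σ                    126.8958       772.6429       5,876.9770
P = 126.8958; D_Mac = 6.08880 yrs; D_mod = 5.98996 yrs; C = 44.82207.
Duration effect: -5.98996 × (+0.0295) = -0.176704
Convexity effect: 0.5 × 44.82207 × (0.0295)² = +0.0195032
ΔP/P ≈ -0.176704 + 0.0195032 = -0.157201 = -15.7201%.

-15.720%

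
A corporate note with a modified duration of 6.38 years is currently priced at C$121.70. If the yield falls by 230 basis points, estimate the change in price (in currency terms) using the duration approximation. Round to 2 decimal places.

Duration approximation: ΔP/P ≈ -D_mod · Δy = -6.38 × (-0.023) = +0.146740.
ΔP ≈ 121.70 × (+0.146740) = +17.858258.

+C$17.86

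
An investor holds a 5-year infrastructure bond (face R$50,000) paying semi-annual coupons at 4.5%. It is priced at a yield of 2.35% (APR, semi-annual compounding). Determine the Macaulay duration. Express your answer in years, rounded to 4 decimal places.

4.5593 years

Periodic yield y = 0.01175. Discount each cash flow and weight by its period:
  t   CF        PV=CF/(1+0.01175)^t    t·PV
  1     1,125.00     1,111.9348     1,111.9348
  2     1,125.00     1,099.0213     2,198.0425
  3     1,125.00     1,086.2577     3,258.7732
  4     1,125.00     1,073.6424     4,294.5698
  5     1,125.00     1,061.1736     5,305.8682
  6     1,125.00     1,048.8497     6,293.0980
  7     1,125.00     1,036.6688     7,256.6816
  8     1,125.00     1,024.6294     8,197.0353
  9     1,125.00     1,012.7298     9,114.5685
  10   51,125.00    45,488.4554   454,884.5542
  Σ                 55,043.3630   501,915.1261
Price P = Σ PV = 55,043.3630.
Macaulay duration = Σ(t·PV) / P = 501,915.1261 / 55,043.3630 = 9.11854 half-year periods.
In years: 9.11854 / 2 = 4.55927 years.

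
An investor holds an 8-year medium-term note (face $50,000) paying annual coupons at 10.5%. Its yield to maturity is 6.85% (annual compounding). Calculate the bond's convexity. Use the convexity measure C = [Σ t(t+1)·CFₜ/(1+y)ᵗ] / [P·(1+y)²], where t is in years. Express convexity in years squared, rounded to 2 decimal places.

With y = 0.0685:
  t   CF        PV=CF/(1+0.0685)^t    t·PV        t(t+1)·PV
  1     5,250.00     4,913.4300     4,913.4300       9,826.8601
  2     5,250.00     4,598.4371     9,196.8742      27,590.6226
  3     5,250.00     4,303.6379    12,910.9137      51,643.6549
  4     5,250.00     4,027.7379    16,110.9514      80,554.7572
  5     5,250.00     3,769.5254    18,847.6269     113,085.7612
  6     5,250.00     3,527.8665    21,167.1991     148,170.3937
  7     5,250.00     3,301.7001    23,111.9004     184,895.2035
  8    55,250.00    32,518.9168   260,151.3341   2,341,362.0068
  Σ                 60,961.2516   366,410.2299   2,957,129.2599
P = 60,961.2516.
Convexity = Σ t(t+1)·PV / [P·(1+y)²] = 2,957,129.2599 / (60,961.2516 × 1.141692) = 42.48811.

42.49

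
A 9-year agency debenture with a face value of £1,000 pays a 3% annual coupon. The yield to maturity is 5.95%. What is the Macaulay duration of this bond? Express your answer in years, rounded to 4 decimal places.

7.8780 years

Periodic yield y = 0.0595. Discount each cash flow and weight by its year:
  t   CF        PV=CF/(1+0.0595)^t    t·PV
  1        30.00        28.3152        28.3152
  2        30.00        26.7251        53.4502
  3        30.00        25.2243        75.6728
  4        30.00        23.8077        95.2308
  5        30.00        22.4707       112.3535
  6        30.00        21.2088       127.2526
  7        30.00        20.0177       140.1240
  8        30.00        18.8935       151.1484
  9     1,030.00       612.2497     5,510.2472
  Σ                    798.9127     6,293.7947
Price P = Σ PV = 798.9127.
Macaulay duration = Σ(t·PV) / P = 6,293.7947 / 798.9127 = 7.87795 years.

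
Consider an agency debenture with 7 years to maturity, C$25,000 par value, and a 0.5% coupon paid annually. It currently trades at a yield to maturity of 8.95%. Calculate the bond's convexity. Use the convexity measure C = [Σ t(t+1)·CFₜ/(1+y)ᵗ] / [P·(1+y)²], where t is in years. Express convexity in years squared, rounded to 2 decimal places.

With y = 0.0895:
  t   CF        PV=CF/(1+0.0895)^t    t·PV        t(t+1)·PV
  1       125.00       114.7315       114.7315         229.4631
  2       125.00       105.3066       210.6132         631.8395
  3       125.00        96.6559       289.9677       1,159.8706
  4       125.00        88.7158       354.8633       1,774.3164
  5       125.00        81.4280       407.1401       2,442.8404
  6       125.00        74.7389       448.4333       3,139.0331
  7    25,125.00    13,788.4494    96,519.1455     772,153.1640
  Σ                 14,350.0261    98,344.8945     781,530.5271
P = 14,350.0261.
Convexity = Σ t(t+1)·PV / [P·(1+y)²] = 781,530.5271 / (14,350.0261 × 1.187010) = 45.88162.

45.88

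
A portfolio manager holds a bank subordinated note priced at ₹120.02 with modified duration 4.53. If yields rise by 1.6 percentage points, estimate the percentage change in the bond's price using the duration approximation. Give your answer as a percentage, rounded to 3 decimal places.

-7.248%

Duration approximation: ΔP/P ≈ -D_mod · Δy = -4.53 × (+0.016) = -0.072480.
As a percentage: -7.2480%.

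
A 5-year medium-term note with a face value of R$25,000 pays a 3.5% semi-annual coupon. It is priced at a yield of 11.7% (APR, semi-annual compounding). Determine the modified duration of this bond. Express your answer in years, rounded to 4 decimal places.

4.2865 years

Periodic yield y = 0.0585. First find Macaulay duration:
  t   CF        PV=CF/(1+0.0585)^t    t·PV
  1       437.50       413.3207       413.3207
  2       437.50       390.4778       780.9556
  3       437.50       368.8973     1,106.6919
  4       437.50       348.5095     1,394.0380
  5       437.50       329.2485     1,646.2423
  6       437.50       311.0519     1,866.3115
  7       437.50       293.8610     2,057.0273
  8       437.50       277.6203     2,220.9621
  9       437.50       262.2771     2,360.4935
  10   25,437.50    14,406.7428   144,067.4280
  Σ                 17,402.0068   157,913.4709
P = 17,402.0068; Macaulay duration = 157,913.4709 / 17,402.0068 = 9.07444 half-year periods = 4.53722 years.
Modified duration = D_Mac / (1 + y) = 4.53722 / 1.0585 = 4.28646 years.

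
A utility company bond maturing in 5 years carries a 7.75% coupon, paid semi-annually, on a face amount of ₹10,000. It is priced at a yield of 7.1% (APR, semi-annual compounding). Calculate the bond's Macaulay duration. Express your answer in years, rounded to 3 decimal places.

Periodic yield y = 0.0355. Discount each cash flow and weight by its period:
  t   CF        PV=CF/(1+0.0355)^t    t·PV
  1       387.50       374.2154       374.2154
  2       387.50       361.3861       722.7723
  3       387.50       348.9968     1,046.9903
  4       387.50       337.0321     1,348.1285
  5       387.50       325.4777     1,627.3883
  6       387.50       314.3193     1,885.9160
  7       387.50       303.5435     2,124.8047
  8       387.50       293.1372     2,345.0973
  9       387.50       283.0876     2,547.7880
  10   10,387.50     7,328.4141    73,284.1415
  Σ                 10,269.6098    87,307.2422
Price P = Σ PV = 10,269.6098.
Macaulay duration = Σ(t·PV) / P = 87,307.2422 / 10,269.6098 = 8.50152 half-year periods.
In years: 8.50152 / 2 = 4.25076 years.

4.251 years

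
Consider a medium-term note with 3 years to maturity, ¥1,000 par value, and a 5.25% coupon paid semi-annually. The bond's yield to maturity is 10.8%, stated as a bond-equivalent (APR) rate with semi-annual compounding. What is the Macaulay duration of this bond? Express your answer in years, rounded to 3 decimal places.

2.797 years

Periodic yield y = 0.054. Discount each cash flow and weight by its period:
  t   CF        PV=CF/(1+0.054)^t    t·PV
  1        26.25        24.9051        24.9051
  2        26.25        23.6291        47.2583
  3        26.25        22.4185        67.2556
  4        26.25        21.2700        85.0799
  5        26.25        20.1802       100.9012
  6     1,026.25       748.5305     4,491.1830
  Σ                    860.9335     4,816.5832
Price P = Σ PV = 860.9335.
Macaulay duration = Σ(t·PV) / P = 4,816.5832 / 860.9335 = 5.59461 half-year periods.
In years: 5.59461 / 2 = 2.79730 years.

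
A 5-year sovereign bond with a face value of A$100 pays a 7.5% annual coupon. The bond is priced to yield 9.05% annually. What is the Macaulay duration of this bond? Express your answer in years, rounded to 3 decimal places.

Periodic yield y = 0.0905. Discount each cash flow and weight by its year:
  t   CF        PV=CF/(1+0.0905)^t    t·PV
  1         7.50         6.8776         6.8776
  2         7.50         6.3068        12.6136
  3         7.50         5.7834        17.3502
  4         7.50         5.3035        21.2138
  5       107.50        69.7076       348.5380
  Σ                     93.9789       406.5932
Price P = Σ PV = 93.9789.
Macaulay duration = Σ(t·PV) / P = 406.5932 / 93.9789 = 4.32643 years.

4.326 years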